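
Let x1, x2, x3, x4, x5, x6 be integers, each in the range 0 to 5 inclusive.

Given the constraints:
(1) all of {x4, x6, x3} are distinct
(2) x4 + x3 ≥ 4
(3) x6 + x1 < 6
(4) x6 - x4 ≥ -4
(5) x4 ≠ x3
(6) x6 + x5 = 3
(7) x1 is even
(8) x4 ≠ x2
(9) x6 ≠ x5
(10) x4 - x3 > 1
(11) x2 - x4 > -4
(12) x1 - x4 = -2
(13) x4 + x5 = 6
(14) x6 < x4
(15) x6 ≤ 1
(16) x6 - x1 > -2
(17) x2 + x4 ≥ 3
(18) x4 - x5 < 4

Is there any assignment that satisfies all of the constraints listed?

Satisfiable

Take x1 = 2, x2 = 2, x3 = 0, x4 = 4, x5 = 2, x6 = 1. Then constraint 2: x4 + x3 = 4; constraint 3: x6 + x1 = 3, and every other listed constraint is also met.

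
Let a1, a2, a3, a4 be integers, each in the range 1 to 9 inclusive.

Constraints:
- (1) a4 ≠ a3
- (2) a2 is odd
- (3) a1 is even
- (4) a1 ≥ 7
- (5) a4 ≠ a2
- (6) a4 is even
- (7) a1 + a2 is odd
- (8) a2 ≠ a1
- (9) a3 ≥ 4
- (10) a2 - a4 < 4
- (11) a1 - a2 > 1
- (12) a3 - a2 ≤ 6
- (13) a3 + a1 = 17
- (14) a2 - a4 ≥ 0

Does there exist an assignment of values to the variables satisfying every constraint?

One satisfying assignment is a1 = 8, a2 = 5, a3 = 9, a4 = 2.
For the less obvious constraints — constraint 10: a2 - a4 = 3; constraint 11: a1 - a2 = 3 — and the others hold by inspection.

Satisfiable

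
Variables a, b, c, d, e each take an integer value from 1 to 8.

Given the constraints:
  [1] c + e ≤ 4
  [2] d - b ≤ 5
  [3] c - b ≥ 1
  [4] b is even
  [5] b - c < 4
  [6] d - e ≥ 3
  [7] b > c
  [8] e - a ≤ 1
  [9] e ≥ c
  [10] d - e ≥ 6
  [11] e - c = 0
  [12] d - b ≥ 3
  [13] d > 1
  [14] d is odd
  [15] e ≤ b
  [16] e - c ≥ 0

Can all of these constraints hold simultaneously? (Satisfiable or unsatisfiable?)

Unsatisfiable

Constraints 2, 3, 10, and 16 give b − d ≥ -5, d − e ≥ 6, e − c ≥ 0, c − b ≥ 1.
Adding all 4 inequalities: the left sides telescope to 0, and the right sides sum to (-5) + 6 + 0 + 1 = 2. So 0 ≥ 2, which is false.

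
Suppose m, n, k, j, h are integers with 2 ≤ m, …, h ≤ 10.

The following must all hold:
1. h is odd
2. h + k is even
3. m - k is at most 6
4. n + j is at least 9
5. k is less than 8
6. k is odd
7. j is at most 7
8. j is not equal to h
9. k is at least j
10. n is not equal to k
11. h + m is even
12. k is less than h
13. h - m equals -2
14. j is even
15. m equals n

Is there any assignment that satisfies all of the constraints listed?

Satisfiable

One satisfying assignment is m = 9, n = 9, k = 5, j = 2, h = 7.
For the less obvious constraints — constraint 3: m - k = 4; constraint 4: n + j = 11; constraint 13: h - m = -2 — and the others hold by inspection.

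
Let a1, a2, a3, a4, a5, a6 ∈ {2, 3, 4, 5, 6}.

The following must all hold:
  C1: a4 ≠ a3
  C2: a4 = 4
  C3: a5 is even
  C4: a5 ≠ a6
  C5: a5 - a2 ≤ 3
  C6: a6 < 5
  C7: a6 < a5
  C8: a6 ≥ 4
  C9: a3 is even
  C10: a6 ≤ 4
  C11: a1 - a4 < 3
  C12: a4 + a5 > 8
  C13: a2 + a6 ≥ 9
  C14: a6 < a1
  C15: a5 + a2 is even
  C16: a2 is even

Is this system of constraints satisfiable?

One satisfying assignment is a1 = 5, a2 = 6, a3 = 6, a4 = 4, a5 = 6, a6 = 4.
For the less obvious constraints — constraint 5: a5 - a2 = 0; constraint 11: a1 - a4 = 1; constraint 12: a4 + a5 = 10 — and the others hold by inspection.

Satisfiable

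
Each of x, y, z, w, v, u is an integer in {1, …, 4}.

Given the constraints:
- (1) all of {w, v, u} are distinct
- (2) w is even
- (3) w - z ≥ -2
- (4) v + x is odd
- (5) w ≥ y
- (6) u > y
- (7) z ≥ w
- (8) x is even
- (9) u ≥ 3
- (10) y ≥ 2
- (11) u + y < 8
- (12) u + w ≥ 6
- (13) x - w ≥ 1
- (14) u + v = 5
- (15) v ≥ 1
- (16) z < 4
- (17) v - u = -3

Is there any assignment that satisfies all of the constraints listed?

The assignment x = 4, y = 2, z = 2, w = 2, v = 1, u = 4 works:
  constraint 3 holds since w - z = 0.
  constraint 11 holds since u + y = 6.
  constraint 12 holds since u + w = 6.
The rest check out directly.

Satisfiable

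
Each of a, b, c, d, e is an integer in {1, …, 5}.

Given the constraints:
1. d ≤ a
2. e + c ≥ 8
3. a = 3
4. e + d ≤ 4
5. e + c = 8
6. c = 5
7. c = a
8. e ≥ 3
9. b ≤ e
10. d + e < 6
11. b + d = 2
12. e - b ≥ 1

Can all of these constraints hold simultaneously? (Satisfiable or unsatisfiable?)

Unsatisfiable

Constraint 6 fixes c = 5 and constraint 3 fixes a = 3, but constraint 7 requires c = a. Since 5 ≠ 3, contradiction.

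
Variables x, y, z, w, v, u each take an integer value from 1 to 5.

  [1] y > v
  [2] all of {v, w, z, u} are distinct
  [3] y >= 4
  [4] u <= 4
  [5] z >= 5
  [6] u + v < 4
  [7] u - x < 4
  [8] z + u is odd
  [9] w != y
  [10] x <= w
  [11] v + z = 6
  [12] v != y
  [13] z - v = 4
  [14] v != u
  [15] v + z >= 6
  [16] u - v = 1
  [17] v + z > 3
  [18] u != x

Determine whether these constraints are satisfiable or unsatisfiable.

Satisfiable

Setting (x, y, z, w, v, u) = (1, 5, 5, 3, 1, 2) satisfies everything: constraint 6: u + v = 3; constraint 7: u - x = 1, and the others follow.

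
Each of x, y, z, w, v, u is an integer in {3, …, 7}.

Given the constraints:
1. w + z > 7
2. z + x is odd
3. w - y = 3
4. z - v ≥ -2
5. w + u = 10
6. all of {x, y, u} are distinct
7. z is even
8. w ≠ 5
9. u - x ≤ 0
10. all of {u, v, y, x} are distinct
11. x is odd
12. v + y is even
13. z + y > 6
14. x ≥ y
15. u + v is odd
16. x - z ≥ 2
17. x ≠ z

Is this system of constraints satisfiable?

Setting (x, y, z, w, v, u) = (7, 3, 4, 6, 5, 4) satisfies everything: constraint 1: w + z = 10; constraint 3: w - y = 3, and the others follow.

Satisfiable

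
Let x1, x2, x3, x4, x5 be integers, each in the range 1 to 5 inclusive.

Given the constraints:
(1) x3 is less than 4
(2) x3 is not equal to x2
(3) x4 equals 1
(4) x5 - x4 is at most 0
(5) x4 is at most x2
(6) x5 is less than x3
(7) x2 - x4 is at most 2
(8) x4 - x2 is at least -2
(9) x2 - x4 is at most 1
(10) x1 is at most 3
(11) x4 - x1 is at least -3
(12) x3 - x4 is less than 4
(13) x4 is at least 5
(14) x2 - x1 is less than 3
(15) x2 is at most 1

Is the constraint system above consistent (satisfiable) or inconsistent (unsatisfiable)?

From constraints 5 and 13: x2 ≥ x4 and x4 ≥ 5, so x2 ≥ 5. From constraint 15: x2 ≤ 1. But 1 < 5, so no value of x2 works.

Unsatisfiable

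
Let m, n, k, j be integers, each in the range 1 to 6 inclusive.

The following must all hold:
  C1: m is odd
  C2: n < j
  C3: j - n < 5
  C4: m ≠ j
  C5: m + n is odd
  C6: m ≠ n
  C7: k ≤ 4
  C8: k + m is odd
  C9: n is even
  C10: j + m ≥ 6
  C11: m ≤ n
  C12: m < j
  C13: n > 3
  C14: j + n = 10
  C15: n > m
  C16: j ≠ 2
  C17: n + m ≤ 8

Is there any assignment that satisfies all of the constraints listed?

Satisfiable

Try m = 3, n = 4, k = 2, j = 6.
Check constraint 3: j - n = 2; constraint 10: j + m = 9. The remaining constraints are straightforward to verify.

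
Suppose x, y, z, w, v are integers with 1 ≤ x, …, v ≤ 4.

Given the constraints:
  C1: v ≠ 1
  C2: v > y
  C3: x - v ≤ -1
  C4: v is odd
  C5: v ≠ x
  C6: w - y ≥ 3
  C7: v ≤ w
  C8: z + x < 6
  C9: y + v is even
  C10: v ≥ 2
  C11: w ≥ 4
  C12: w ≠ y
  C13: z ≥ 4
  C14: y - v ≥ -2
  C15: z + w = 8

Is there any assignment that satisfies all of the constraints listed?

Setting (x, y, z, w, v) = (1, 1, 4, 4, 3) satisfies everything: constraint 3: x - v = -2; constraint 6: w - y = 3, and the others follow.

Satisfiable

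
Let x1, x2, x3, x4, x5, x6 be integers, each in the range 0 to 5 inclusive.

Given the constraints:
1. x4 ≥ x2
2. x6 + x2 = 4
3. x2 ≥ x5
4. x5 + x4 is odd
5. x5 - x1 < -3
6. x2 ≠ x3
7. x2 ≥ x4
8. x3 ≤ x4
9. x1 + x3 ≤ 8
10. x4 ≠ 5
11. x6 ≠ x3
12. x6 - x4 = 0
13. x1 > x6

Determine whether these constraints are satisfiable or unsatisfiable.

The assignment x1 = 5, x2 = 2, x3 = 0, x4 = 2, x5 = 1, x6 = 2 works:
  constraint 2 holds since x6 + x2 = 4.
  constraint 5 holds since x5 - x1 = -4.
The rest check out directly.

Satisfiable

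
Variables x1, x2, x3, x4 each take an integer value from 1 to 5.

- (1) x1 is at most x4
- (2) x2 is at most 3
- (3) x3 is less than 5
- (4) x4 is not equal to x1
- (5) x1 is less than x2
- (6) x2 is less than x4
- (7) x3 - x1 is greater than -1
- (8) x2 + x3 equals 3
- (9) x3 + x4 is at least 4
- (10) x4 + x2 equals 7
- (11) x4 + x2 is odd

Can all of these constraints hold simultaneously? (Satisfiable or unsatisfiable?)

The assignment x1 = 1, x2 = 2, x3 = 1, x4 = 5 works:
  constraint 7 holds since x3 - x1 = 0.
  constraint 8 holds since x2 + x3 = 3.
  constraint 9 holds since x3 + x4 = 6.
The rest check out directly.

Satisfiable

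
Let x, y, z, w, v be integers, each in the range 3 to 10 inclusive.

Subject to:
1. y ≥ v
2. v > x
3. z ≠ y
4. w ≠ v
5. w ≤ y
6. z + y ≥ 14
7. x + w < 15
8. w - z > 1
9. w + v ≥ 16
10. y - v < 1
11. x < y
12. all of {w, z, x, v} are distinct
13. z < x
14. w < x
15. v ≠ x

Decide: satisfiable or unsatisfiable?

Satisfiable

Take x = 7, y = 10, z = 4, w = 6, v = 10. Then constraint 6: z + y = 14; constraint 7: x + w = 13, and every other listed constraint is also met.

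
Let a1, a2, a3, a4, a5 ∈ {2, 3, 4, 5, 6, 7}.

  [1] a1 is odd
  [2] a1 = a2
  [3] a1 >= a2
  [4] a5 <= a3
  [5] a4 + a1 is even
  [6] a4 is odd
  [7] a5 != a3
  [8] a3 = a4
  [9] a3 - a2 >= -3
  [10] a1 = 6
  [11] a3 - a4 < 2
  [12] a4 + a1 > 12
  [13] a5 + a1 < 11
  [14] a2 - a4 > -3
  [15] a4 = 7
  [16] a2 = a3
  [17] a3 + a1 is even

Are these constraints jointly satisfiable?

Constraint 10 fixes a1 = 6 and constraint 15 fixes a4 = 7. Constraints 2, 8, and 16 give a1 = a2 = a3 = a4, so a1 = a4. But 6 ≠ 7 — contradiction.

Unsatisfiable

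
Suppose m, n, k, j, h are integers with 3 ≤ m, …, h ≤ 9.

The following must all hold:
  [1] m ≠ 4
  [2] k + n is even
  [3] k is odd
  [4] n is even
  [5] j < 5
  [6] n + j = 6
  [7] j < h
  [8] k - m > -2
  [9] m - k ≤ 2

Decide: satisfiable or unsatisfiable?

Unsatisfiable

Constraint 3 makes k odd and constraint 4 makes n even, so k + n must be odd. Constraint 2 says k + n is even — contradiction.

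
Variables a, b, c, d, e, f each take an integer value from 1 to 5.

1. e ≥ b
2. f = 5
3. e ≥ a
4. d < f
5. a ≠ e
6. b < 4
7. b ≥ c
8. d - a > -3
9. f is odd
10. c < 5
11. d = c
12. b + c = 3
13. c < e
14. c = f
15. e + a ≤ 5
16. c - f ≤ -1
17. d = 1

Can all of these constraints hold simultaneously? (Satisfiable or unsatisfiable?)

Unsatisfiable

Constraint 17 fixes d = 1 and constraint 2 fixes f = 5. Constraints 11 and 14 give d = c = f, so d = f. But 1 ≠ 5 — contradiction.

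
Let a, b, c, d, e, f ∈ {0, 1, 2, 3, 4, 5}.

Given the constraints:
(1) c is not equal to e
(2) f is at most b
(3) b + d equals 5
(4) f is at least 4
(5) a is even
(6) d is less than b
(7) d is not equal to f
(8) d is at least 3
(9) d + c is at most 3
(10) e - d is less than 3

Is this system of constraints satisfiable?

From constraints 2 and 4: b ≥ f ≥ 4. From constraint 8: d ≥ 3. Hence b + d ≥ 7. But constraint 3 requires b + d = 5, and 5 < 7. Contradiction.

Unsatisfiable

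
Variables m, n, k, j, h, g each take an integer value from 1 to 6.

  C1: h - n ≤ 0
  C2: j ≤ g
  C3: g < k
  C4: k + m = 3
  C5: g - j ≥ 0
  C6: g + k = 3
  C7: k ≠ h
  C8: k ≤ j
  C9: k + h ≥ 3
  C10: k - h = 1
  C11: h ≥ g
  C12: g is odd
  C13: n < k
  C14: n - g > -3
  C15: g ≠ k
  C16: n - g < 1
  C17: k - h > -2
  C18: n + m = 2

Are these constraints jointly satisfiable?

Constraints 3, 5, and 8 give j ≤ g, g < k, k ≤ j. Chaining: j ≤ g < k ≤ j, which forces j < j — impossible.

Unsatisfiable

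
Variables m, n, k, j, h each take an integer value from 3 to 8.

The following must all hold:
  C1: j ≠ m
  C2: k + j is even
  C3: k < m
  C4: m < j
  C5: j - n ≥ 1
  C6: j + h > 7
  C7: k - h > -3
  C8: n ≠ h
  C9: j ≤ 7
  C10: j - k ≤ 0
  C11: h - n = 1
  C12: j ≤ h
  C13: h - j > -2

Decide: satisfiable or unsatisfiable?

Constraints 3, 4, and 10 give m < j, j ≤ k, k < m. Chaining: m < j ≤ k < m, which forces m < m — impossible.

Unsatisfiable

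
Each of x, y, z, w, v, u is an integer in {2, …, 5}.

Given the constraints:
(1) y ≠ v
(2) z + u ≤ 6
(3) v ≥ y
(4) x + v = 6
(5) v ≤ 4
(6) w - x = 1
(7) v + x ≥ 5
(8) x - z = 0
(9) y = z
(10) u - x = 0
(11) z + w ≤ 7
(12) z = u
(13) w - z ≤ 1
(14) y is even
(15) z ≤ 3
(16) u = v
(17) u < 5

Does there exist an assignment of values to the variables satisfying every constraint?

Unsatisfiable

From constraints 9, 12, and 16, y = z = u = v, so y = v. But constraint 1 says y ≠ v. Contradiction.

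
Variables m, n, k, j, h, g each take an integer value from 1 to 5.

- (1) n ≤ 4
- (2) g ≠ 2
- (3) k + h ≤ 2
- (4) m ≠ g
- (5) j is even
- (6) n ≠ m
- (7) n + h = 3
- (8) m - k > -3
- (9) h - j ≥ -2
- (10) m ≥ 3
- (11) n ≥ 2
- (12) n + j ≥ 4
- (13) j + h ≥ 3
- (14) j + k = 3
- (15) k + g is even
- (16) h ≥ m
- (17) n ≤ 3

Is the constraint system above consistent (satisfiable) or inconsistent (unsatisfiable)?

From constraint 11: n ≥ 2. From constraints 10 and 16: h ≥ m ≥ 3. Hence n + h ≥ 5. But constraint 7 requires n + h = 3, and 3 < 5. Contradiction.

Unsatisfiable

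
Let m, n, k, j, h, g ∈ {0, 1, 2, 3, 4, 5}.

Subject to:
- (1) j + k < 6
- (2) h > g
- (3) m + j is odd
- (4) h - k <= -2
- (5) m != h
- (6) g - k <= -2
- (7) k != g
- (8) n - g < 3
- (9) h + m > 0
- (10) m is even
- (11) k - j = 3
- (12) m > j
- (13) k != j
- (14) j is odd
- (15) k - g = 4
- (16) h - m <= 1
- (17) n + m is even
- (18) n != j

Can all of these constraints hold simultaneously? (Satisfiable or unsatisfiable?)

Satisfiable

The assignment m = 2, n = 2, k = 4, j = 1, h = 1, g = 0 works:
  constraint 1 holds since j + k = 5.
  constraint 4 holds since h - k = -3.
The rest check out directly.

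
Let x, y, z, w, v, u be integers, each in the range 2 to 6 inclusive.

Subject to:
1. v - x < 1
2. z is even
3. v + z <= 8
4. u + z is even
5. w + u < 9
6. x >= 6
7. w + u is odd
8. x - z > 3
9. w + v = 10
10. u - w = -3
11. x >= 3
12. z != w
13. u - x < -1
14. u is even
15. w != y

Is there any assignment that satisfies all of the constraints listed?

Setting (x, y, z, w, v, u) = (6, 4, 2, 5, 5, 2) satisfies everything: constraint 1: v - x = -1; constraint 3: v + z = 7, and the others follow.

Satisfiable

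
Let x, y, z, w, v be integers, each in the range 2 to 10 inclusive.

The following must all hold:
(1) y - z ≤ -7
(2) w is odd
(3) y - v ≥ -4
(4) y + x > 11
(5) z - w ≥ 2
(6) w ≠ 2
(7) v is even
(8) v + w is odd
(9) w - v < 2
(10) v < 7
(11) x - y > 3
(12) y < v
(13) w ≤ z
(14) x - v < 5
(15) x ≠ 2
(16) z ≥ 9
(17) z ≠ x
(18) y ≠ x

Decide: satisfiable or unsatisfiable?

Satisfiable

One satisfying assignment is x = 9, y = 3, z = 10, w = 5, v = 6.
For the less obvious constraints — constraint 1: y - z = -7; constraint 3: y - v = -3 — and the others hold by inspection.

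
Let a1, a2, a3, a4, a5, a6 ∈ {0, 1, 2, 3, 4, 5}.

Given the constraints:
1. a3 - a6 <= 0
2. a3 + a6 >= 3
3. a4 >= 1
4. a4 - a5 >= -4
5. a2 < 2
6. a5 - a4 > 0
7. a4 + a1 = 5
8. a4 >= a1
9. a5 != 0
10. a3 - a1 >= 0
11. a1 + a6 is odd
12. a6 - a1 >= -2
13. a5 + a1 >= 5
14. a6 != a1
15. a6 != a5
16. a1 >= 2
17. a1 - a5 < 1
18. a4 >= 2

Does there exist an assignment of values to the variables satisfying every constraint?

The assignment a1 = 2, a2 = 0, a3 = 3, a4 = 3, a5 = 4, a6 = 3 works:
  constraint 1 holds since a3 - a6 = 0.
  constraint 2 holds since a3 + a6 = 6.
The rest check out directly.

Satisfiable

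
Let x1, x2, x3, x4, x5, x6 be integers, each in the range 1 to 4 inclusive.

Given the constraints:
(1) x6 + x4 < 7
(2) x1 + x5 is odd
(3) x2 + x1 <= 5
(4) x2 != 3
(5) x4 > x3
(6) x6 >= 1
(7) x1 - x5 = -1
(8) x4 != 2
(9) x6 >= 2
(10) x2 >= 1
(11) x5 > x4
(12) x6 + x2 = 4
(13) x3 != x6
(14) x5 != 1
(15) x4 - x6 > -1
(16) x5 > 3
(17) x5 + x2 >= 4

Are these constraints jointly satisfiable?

One satisfying assignment is x1 = 3, x2 = 2, x3 = 1, x4 = 3, x5 = 4, x6 = 2.
For the less obvious constraints — constraint 1: x6 + x4 = 5; constraint 3: x2 + x1 = 5 — and the others hold by inspection.

Satisfiable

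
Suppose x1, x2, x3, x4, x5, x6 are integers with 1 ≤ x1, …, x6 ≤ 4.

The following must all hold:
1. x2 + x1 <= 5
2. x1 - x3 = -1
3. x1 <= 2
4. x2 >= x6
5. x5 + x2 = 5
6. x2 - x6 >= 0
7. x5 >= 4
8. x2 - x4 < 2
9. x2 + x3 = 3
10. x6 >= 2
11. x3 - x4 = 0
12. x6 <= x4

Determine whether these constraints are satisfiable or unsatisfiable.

Unsatisfiable

From constraint 7: x5 ≥ 4. From constraints 4 and 10: x2 ≥ x6 ≥ 2. Hence x5 + x2 ≥ 6. But constraint 5 requires x5 + x2 = 5, and 5 < 6. Contradiction.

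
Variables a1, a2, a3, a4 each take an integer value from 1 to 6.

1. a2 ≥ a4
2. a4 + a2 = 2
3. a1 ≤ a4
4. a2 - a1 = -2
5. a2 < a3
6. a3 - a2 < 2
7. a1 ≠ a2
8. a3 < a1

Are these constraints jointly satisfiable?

Unsatisfiable

Constraints 1, 3, 5, and 8 give a3 < a1, a1 ≤ a4, a4 ≤ a2, a2 < a3. Chaining: a3 < a1 ≤ a4 ≤ a2 < a3, which forces a3 < a3 — impossible.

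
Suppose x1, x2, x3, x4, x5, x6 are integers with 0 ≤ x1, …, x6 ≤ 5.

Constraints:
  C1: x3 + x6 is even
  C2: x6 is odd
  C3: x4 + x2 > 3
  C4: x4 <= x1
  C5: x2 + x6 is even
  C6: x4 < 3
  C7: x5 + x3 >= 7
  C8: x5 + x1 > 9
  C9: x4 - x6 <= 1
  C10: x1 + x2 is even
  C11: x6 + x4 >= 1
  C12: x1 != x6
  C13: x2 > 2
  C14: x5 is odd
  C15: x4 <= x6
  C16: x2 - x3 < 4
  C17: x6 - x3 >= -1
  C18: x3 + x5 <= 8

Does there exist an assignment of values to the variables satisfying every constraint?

Try x1 = 5, x2 = 5, x3 = 3, x4 = 1, x5 = 5, x6 = 3.
Check constraint 3: x4 + x2 = 6; constraint 7: x5 + x3 = 8; constraint 8: x5 + x1 = 10. The remaining constraints are straightforward to verify.

Satisfiable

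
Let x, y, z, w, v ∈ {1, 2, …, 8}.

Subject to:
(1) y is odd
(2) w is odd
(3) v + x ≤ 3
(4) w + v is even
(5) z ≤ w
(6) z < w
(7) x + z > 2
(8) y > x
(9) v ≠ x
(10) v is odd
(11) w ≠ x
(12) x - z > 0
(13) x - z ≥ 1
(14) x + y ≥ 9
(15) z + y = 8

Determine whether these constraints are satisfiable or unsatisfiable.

The assignment x = 2, y = 7, z = 1, w = 3, v = 1 works:
  constraint 3 holds since v + x = 3.
  constraint 7 holds since x + z = 3.
The rest check out directly.

Satisfiable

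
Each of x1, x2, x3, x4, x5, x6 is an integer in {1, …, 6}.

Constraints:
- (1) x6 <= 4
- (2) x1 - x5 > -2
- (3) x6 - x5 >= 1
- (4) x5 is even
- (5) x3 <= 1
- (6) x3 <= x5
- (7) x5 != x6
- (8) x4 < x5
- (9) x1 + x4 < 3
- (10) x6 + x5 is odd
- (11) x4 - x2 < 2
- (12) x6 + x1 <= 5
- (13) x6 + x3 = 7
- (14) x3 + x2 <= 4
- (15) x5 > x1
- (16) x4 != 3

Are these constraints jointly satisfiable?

From constraint 1: x6 ≤ 4. From constraint 5: x3 ≤ 1. Hence x6 + x3 ≤ 5. But constraint 13 requires x6 + x3 = 7, and 7 > 5. Contradiction.

Unsatisfiable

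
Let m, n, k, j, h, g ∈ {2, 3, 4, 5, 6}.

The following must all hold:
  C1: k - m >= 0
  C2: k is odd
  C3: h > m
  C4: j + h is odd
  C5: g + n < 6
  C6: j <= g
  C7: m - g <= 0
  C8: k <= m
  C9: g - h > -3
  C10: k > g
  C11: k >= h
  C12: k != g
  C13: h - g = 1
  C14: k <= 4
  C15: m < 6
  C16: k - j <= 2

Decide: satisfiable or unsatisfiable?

Constraints 7, 8, and 10 give k ≤ m, m ≤ g, g < k. Chaining: k ≤ m ≤ g < k, which forces k < k — impossible.

Unsatisfiable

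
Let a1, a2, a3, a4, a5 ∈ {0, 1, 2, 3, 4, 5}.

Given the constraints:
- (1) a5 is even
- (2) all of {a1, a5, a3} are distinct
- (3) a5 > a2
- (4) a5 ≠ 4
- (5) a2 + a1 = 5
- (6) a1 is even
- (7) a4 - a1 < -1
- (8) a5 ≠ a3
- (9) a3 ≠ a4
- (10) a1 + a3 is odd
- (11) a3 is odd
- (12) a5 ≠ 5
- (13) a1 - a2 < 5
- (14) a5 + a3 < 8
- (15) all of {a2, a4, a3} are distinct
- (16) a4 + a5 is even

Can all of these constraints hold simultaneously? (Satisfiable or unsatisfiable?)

Satisfiable

One satisfying assignment is a1 = 4, a2 = 1, a3 = 5, a4 = 2, a5 = 2.
For the less obvious constraints — constraint 5: a2 + a1 = 5; constraint 7: a4 - a1 = -2; constraint 13: a1 - a2 = 3 — and the others hold by inspection.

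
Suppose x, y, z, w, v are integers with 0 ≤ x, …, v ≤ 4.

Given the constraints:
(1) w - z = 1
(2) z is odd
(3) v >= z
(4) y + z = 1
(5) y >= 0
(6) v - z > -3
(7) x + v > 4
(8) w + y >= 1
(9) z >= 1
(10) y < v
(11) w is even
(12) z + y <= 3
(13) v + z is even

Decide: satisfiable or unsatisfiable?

Try x = 4, y = 0, z = 1, w = 2, v = 1.
Check constraint 1: w - z = 1; constraint 4: y + z = 1; constraint 6: v - z = 0. The remaining constraints are straightforward to verify.

Satisfiable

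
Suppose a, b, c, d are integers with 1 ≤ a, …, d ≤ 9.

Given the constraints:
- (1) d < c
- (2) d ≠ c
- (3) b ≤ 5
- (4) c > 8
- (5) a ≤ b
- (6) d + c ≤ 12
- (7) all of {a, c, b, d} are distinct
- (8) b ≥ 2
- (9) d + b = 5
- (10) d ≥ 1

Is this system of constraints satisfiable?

Satisfiable

Try a = 1, b = 3, c = 9, d = 2.
Check constraint 6: d + c = 11; constraint 7: values 1, 9, 3, 2 are distinct; constraint 9: d + b = 5. The remaining constraints are straightforward to verify.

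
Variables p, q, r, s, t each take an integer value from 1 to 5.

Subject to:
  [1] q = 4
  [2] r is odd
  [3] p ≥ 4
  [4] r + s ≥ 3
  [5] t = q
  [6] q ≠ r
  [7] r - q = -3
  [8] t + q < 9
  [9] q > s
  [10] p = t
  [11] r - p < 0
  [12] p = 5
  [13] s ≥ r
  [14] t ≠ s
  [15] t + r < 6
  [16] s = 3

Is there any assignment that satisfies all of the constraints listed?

Constraint 12 fixes p = 5 and constraint 1 fixes q = 4. Constraints 5 and 10 give p = t = q, so p = q. But 5 ≠ 4 — contradiction.

Unsatisfiable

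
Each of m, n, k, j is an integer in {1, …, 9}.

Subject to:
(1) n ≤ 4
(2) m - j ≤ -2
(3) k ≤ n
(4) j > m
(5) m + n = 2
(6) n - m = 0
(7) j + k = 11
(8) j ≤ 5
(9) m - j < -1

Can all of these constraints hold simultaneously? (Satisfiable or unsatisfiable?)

Unsatisfiable

From constraint 8: j ≤ 5. From constraints 1 and 3: k ≤ n ≤ 4. Hence j + k ≤ 9. But constraint 7 requires j + k = 11, and 11 > 9. Contradiction.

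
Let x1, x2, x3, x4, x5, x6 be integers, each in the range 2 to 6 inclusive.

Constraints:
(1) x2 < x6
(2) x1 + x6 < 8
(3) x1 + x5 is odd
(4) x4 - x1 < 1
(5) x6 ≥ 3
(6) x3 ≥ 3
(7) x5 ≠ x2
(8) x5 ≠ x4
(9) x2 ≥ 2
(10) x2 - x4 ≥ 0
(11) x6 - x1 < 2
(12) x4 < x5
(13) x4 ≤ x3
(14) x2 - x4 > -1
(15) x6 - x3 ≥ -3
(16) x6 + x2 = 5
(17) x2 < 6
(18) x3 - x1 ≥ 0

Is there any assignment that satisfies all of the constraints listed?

Take x1 = 2, x2 = 2, x3 = 4, x4 = 2, x5 = 3, x6 = 3. Then constraint 2: x1 + x6 = 5; constraint 4: x4 - x1 = 0; constraint 10: x2 - x4 = 0, and every other listed constraint is also met.

Satisfiable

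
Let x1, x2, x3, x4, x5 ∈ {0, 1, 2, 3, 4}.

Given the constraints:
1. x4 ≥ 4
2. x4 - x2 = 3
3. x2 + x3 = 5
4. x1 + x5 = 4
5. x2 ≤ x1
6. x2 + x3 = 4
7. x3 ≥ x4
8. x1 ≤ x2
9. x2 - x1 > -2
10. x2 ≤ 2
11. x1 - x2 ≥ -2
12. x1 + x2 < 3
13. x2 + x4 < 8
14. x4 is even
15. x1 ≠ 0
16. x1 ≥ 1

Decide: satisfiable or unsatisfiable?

Unsatisfiable

From constraints 8 and 16: x2 ≥ x1 ≥ 1. From constraints 1 and 7: x3 ≥ x4 ≥ 4. Hence x2 + x3 ≥ 5. But constraint 6 requires x2 + x3 = 4, and 4 < 5. Contradiction.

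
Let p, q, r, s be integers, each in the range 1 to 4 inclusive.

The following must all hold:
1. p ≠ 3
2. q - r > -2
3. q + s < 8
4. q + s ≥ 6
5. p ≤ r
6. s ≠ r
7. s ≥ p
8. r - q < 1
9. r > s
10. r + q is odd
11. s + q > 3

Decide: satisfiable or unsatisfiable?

Satisfiable

Setting (p, q, r, s) = (2, 4, 3, 2) satisfies everything: constraint 2: q - r = 1; constraint 3: q + s = 6; constraint 4: q + s = 6, and the others follow.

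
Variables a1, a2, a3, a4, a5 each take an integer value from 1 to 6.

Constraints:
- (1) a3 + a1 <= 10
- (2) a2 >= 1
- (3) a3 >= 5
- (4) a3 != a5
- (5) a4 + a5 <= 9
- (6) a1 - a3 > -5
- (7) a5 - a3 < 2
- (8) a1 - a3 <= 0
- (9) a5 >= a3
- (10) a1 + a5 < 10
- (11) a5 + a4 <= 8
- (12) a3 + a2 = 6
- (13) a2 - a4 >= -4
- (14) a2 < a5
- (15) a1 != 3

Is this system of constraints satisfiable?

Take a1 = 2, a2 = 1, a3 = 5, a4 = 2, a5 = 6. Then constraint 1: a3 + a1 = 7; constraint 5: a4 + a5 = 8; constraint 6: a1 - a3 = -3, and every other listed constraint is also met.

Satisfiable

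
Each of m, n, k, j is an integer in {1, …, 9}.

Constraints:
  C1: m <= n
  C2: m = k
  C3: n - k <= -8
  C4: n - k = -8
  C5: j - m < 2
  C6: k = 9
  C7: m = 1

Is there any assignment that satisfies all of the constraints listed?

Constraint 7 fixes m = 1 and constraint 6 fixes k = 9, but constraint 2 requires m = k. Since 1 ≠ 9, contradiction.

Unsatisfiable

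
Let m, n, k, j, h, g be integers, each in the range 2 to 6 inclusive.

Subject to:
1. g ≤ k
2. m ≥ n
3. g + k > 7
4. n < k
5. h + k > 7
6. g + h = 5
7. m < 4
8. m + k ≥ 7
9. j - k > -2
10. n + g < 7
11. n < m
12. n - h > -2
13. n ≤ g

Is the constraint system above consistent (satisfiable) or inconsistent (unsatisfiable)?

Satisfiable

Take m = 3, n = 2, k = 6, j = 5, h = 2, g = 3. Then constraint 3: g + k = 9; constraint 5: h + k = 8; constraint 6: g + h = 5, and every other listed constraint is also met.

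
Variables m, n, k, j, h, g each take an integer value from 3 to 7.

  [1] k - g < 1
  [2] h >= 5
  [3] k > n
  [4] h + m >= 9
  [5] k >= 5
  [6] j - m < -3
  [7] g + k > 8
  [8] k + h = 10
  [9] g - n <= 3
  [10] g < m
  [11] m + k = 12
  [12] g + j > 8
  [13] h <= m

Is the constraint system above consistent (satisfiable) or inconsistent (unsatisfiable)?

Satisfiable

One satisfying assignment is m = 7, n = 4, k = 5, j = 3, h = 5, g = 6.
For the less obvious constraints — constraint 1: k - g = -1; constraint 4: h + m = 12 — and the others hold by inspection.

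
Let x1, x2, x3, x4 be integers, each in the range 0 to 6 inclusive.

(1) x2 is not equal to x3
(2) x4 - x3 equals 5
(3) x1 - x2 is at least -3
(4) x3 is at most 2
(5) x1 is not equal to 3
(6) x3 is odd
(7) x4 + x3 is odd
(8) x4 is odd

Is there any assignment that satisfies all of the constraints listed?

Constraint 8 makes x4 odd and constraint 6 makes x3 odd, so x4 + x3 must be even. Constraint 7 says x4 + x3 is odd — contradiction.

Unsatisfiable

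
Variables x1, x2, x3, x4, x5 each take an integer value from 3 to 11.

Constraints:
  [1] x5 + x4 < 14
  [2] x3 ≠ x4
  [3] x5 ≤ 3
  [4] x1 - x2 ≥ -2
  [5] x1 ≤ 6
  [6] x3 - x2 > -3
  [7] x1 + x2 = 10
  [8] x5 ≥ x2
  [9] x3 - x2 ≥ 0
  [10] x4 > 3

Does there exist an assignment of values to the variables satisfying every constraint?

Unsatisfiable

From constraint 5: x1 ≤ 6. From constraints 3 and 8: x2 ≤ x5 ≤ 3. Hence x1 + x2 ≤ 9. But constraint 7 requires x1 + x2 = 10, and 10 > 9. Contradiction.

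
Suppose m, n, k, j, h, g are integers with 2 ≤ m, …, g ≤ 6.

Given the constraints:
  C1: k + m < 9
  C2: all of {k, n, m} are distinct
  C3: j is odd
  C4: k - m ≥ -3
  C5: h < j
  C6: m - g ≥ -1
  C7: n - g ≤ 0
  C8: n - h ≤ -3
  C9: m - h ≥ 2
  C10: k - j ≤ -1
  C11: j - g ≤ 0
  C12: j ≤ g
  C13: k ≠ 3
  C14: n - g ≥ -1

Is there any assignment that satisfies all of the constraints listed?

Constraints 4, 8, 9, 10, 11, and 14 give j − k ≥ 1, k − m ≥ -3, m − h ≥ 2, h − n ≥ 3, n − g ≥ -1, g − j ≥ 0.
Adding all 6 inequalities: the left sides telescope to 0, and the right sides sum to 1 + (-3) + 2 + 3 + (-1) + 0 = 2. So 0 ≥ 2, which is false.

Unsatisfiable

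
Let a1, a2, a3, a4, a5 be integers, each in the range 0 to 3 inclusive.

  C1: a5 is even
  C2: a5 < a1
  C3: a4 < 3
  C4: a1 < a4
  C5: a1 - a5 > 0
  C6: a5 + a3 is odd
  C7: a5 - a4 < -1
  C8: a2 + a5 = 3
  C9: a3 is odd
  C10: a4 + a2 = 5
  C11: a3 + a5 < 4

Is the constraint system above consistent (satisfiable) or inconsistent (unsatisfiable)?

The assignment a1 = 1, a2 = 3, a3 = 1, a4 = 2, a5 = 0 works:
  constraint 5 holds since a1 - a5 = 1.
  constraint 7 holds since a5 - a4 = -2.
The rest check out directly.

Satisfiable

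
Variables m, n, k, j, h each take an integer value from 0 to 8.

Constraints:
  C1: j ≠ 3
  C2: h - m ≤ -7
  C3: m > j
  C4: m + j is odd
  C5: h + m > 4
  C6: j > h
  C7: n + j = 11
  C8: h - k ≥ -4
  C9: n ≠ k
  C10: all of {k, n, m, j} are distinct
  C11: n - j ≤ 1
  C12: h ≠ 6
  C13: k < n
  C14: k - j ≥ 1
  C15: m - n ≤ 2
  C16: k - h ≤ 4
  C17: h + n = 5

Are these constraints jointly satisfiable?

Constraints 2, 8, 11, 14, and 15 give m − h ≥ 7, h − k ≥ -4, k − j ≥ 1, j − n ≥ -1, n − m ≥ -2.
Adding all 5 inequalities: the left sides telescope to 0, and the right sides sum to 7 + (-4) + 1 + (-1) + (-2) = 1. So 0 ≥ 1, which is false.

Unsatisfiable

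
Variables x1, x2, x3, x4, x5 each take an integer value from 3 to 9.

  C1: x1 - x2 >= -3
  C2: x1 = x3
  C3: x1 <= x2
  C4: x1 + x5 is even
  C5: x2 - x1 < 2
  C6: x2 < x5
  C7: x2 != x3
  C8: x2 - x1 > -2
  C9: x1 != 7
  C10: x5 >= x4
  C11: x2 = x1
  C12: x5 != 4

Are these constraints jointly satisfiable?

Unsatisfiable

From constraints 2 and 11, x2 = x1 = x3, so x2 = x3. But constraint 7 says x2 ≠ x3. Contradiction.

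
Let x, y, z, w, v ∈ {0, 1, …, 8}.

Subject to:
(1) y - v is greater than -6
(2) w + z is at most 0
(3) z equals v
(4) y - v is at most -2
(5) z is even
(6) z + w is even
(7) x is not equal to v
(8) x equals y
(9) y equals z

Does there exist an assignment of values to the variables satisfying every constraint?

Unsatisfiable

From constraints 3, 8, and 9, x = y = z = v, so x = v. But constraint 7 says x ≠ v. Contradiction.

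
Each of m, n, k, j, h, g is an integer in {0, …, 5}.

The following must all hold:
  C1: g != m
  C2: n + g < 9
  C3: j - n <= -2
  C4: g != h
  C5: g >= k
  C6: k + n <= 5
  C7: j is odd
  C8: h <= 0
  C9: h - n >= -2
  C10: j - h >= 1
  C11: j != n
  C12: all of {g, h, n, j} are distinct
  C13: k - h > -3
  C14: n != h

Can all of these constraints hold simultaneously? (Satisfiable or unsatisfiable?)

Unsatisfiable

Constraints 3, 9, and 10 give n − j ≥ 2, j − h ≥ 1, h − n ≥ -2.
Adding all 3 inequalities: the left sides telescope to 0, and the right sides sum to 2 + 1 + (-2) = 1. So 0 ≥ 1, which is false.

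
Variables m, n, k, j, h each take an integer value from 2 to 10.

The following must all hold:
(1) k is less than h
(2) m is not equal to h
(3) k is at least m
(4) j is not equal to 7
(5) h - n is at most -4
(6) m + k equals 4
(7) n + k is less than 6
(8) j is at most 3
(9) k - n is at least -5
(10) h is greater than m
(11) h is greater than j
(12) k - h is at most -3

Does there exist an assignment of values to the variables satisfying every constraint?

Constraints 5, 9, and 12 give n − h ≥ 4, h − k ≥ 3, k − n ≥ -5.
Adding all 3 inequalities: the left sides telescope to 0, and the right sides sum to 4 + 3 + (-5) = 2. So 0 ≥ 2, which is false.

Unsatisfiable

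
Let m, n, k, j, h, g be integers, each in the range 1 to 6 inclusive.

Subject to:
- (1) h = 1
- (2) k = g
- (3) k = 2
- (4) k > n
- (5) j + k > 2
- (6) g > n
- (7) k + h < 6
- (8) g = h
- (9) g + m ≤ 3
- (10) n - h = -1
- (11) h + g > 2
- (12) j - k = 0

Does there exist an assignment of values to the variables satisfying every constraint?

Unsatisfiable

Constraint 3 fixes k = 2 and constraint 1 fixes h = 1. Constraints 2 and 8 give k = g = h, so k = h. But 2 ≠ 1 — contradiction.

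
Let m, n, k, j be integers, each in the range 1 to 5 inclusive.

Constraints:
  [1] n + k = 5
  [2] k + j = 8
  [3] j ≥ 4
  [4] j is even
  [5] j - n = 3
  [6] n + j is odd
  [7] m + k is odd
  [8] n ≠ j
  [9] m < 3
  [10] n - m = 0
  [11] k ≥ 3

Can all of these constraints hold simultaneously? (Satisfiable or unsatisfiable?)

Satisfiable

Setting (m, n, k, j) = (1, 1, 4, 4) satisfies everything: constraint 1: n + k = 5; constraint 2: k + j = 8; constraint 5: j - n = 3, and the others follow.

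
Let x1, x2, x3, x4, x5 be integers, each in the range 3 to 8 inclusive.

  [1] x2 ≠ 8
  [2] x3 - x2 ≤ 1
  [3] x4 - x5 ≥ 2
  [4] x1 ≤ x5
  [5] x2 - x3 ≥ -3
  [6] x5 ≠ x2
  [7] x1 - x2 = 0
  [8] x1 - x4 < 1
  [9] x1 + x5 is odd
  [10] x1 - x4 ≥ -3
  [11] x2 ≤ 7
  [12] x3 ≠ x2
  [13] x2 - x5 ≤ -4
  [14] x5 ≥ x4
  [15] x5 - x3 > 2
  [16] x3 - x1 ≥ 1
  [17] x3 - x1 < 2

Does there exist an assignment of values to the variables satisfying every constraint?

Constraints 3, 5, 10, 13, and 16 give x5 − x2 ≥ 4, x2 − x3 ≥ -3, x3 − x1 ≥ 1, x1 − x4 ≥ -3, x4 − x5 ≥ 2.
Adding all 5 inequalities: the left sides telescope to 0, and the right sides sum to 4 + (-3) + 1 + (-3) + 2 = 1. So 0 ≥ 1, which is false.

Unsatisfiable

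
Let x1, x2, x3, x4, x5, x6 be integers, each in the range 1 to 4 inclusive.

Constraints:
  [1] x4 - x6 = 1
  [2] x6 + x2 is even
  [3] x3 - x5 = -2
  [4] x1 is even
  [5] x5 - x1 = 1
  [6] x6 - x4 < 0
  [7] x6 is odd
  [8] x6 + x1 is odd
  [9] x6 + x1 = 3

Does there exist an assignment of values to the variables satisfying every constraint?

Setting (x1, x2, x3, x4, x5, x6) = (2, 1, 1, 2, 3, 1) satisfies everything: constraint 1: x4 - x6 = 1; constraint 3: x3 - x5 = -2; constraint 5: x5 - x1 = 1, and the others follow.

Satisfiable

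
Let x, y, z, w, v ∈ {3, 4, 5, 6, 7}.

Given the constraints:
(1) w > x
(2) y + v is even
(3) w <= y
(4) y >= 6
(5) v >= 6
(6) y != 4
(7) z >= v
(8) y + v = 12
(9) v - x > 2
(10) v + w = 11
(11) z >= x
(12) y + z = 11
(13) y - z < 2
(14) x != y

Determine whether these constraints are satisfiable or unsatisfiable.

Unsatisfiable

From constraint 4: y ≥ 6. From constraints 5 and 7: z ≥ v ≥ 6. Hence y + z ≥ 12. But constraint 12 requires y + z = 11, and 11 < 12. Contradiction.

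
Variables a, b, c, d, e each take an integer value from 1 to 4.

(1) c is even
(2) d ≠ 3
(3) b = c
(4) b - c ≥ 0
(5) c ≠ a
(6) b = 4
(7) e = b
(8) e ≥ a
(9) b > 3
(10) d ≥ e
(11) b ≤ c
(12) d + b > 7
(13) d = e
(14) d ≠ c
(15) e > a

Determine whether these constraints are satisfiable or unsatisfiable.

Unsatisfiable

From constraints 3, 7, and 13, d = e = b = c, so d = c. But constraint 14 says d ≠ c. Contradiction.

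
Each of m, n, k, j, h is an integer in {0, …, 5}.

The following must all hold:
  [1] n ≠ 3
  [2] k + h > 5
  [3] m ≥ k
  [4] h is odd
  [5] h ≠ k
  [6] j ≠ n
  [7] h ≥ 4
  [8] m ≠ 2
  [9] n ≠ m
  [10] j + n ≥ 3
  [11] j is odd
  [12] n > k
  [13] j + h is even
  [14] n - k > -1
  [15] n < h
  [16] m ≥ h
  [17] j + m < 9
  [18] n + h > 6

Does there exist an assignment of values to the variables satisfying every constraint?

Satisfiable

Setting (m, n, k, j, h) = (5, 4, 2, 1, 5) satisfies everything: constraint 2: k + h = 7; constraint 10: j + n = 5, and the others follow.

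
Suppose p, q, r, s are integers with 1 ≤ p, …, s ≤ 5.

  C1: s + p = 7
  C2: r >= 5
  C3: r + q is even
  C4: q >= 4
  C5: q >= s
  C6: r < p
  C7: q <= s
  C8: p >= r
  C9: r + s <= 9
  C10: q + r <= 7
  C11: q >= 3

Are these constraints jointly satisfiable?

From constraints 4 and 7: s ≥ q ≥ 4. From constraints 2 and 8: p ≥ r ≥ 5. Hence s + p ≥ 9. But constraint 1 requires s + p = 7, and 7 < 9. Contradiction.

Unsatisfiable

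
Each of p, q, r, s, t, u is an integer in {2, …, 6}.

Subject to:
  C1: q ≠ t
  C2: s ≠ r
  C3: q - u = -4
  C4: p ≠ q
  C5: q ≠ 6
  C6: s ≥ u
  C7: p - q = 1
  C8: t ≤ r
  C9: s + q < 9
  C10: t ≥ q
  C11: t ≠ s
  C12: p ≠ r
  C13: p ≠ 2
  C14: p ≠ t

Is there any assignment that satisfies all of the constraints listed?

Take p = 3, q = 2, r = 4, s = 6, t = 4, u = 6. Then constraint 3: q - u = -4; constraint 7: p - q = 1; constraint 9: s + q = 8, and every other listed constraint is also met.

Satisfiable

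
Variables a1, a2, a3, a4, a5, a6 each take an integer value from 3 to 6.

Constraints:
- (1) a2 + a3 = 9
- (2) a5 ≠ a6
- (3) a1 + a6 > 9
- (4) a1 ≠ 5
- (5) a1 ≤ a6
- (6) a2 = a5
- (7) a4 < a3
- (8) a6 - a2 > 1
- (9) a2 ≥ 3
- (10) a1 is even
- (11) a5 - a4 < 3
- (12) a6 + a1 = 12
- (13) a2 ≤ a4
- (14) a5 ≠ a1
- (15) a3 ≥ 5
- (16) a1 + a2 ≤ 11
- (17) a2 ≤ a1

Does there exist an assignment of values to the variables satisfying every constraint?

The assignment a1 = 6, a2 = 4, a3 = 5, a4 = 4, a5 = 4, a6 = 6 works:
  constraint 1 holds since a2 + a3 = 9.
  constraint 3 holds since a1 + a6 = 12.
The rest check out directly.

Satisfiable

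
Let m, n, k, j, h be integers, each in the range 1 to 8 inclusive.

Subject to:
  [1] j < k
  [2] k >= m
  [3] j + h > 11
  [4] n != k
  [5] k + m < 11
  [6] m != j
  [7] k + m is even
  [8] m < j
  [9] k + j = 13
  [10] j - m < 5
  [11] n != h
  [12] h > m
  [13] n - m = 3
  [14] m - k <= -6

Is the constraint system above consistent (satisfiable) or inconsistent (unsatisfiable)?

Satisfiable

Take m = 2, n = 5, k = 8, j = 5, h = 8. Then constraint 3: j + h = 13; constraint 5: k + m = 10, and every other listed constraint is also met.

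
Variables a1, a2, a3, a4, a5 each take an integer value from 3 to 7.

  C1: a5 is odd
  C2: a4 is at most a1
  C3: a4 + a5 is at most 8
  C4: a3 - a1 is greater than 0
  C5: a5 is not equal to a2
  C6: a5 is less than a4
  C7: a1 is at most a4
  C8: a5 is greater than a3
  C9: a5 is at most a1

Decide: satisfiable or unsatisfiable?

Unsatisfiable

Constraints 2, 4, 6, and 8 give a5 < a4, a4 ≤ a1, a1 < a3, a3 < a5. Chaining: a5 < a4 ≤ a1 < a3 < a5, which forces a5 < a5 — impossible.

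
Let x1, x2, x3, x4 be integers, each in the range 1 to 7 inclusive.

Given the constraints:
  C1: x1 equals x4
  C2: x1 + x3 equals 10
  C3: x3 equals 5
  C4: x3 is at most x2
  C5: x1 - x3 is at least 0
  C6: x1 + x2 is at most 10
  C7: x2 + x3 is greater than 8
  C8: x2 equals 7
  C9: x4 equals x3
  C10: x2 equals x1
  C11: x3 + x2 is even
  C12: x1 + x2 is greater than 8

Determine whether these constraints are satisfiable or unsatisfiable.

Constraint 8 fixes x2 = 7 and constraint 3 fixes x3 = 5. Constraints 1, 9, and 10 give x2 = x1 = x4 = x3, so x2 = x3. But 7 ≠ 5 — contradiction.

Unsatisfiable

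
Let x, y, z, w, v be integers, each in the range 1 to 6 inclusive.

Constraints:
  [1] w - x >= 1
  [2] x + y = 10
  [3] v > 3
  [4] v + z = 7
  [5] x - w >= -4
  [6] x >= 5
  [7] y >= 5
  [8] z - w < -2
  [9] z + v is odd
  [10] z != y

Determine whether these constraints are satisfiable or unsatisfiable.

Setting (x, y, z, w, v) = (5, 5, 1, 6, 6) satisfies everything: constraint 1: w - x = 1; constraint 2: x + y = 10; constraint 4: v + z = 7, and the others follow.

Satisfiable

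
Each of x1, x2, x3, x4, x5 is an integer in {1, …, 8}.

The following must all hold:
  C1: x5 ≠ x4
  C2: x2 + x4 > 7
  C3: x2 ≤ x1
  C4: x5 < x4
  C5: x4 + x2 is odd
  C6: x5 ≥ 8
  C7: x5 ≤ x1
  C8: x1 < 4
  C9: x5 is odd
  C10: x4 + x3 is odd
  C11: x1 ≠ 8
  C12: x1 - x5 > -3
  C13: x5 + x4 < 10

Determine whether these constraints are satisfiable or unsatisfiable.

From constraints 6 and 7: x1 ≥ x5 and x5 ≥ 8, so x1 ≥ 8. From constraint 8: x1 ≤ 3. But 3 < 8, so no value of x1 works.

Unsatisfiable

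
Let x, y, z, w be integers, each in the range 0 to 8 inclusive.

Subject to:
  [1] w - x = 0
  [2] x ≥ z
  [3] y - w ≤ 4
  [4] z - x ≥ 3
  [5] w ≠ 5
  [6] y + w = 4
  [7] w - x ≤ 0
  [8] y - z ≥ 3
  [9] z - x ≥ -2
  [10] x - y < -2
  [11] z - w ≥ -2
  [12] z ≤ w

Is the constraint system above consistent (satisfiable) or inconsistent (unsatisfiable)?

Unsatisfiable

Constraints 3, 4, 7, and 8 give x − w ≥ 0, w − y ≥ -4, y − z ≥ 3, z − x ≥ 3.
Adding all 4 inequalities: the left sides telescope to 0, and the right sides sum to 0 + (-4) + 3 + 3 = 2. So 0 ≥ 2, which is false.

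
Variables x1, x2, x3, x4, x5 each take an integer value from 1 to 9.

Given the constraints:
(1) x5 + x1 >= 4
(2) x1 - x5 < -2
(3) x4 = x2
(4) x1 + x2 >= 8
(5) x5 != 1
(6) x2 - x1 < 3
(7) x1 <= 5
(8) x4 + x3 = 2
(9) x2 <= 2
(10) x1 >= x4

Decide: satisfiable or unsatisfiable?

Unsatisfiable

From constraint 7: x1 ≤ 5. From constraint 9: x2 ≤ 2. Hence x1 + x2 ≤ 7. But constraint 4 requires x1 + x2 ≥ 8, and 8 > 7. Contradiction.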